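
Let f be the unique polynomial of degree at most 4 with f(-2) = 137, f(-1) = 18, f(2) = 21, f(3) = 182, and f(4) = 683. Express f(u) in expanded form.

f(u) = 4u^4 - 6u^3 + 4u^2 - 5u - 1

Write f(u) = au^4 + bu^3 + cu^2 + du + e. Substituting each data point gives a linear system:
  16a - 8b + 4c - 2d + e = 137
  a - b + c - d + e = 18
  16a + 8b + 4c + 2d + e = 21
  81a + 27b + 9c + 3d + e = 182
  256a + 64b + 16c + 4d + e = 683
Solving the system yields a = 4, b = -6, c = 4, d = -5, e = -1.
So f(u) = 4u^4 - 6u^3 + 4u^2 - 5u - 1.
Check: f(4) = 683. ✓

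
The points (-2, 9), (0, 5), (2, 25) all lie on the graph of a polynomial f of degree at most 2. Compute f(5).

Write f(n) = an^2 + bn + c. Substituting each data point gives a linear system:
  4a - 2b + c = 9
  c = 5
  4a + 2b + c = 25
Solving the system yields a = 3, b = 4, c = 5.
So f(n) = 3n^2 + 4n + 5.
Then f(5) = 100.

100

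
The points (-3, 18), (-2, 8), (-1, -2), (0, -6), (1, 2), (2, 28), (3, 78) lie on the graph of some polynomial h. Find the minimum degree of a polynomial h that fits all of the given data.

3

Forward differences of the values at x = -3, -2, -1, 0, 1, 2, 3:
  h  : 18  8  -2  -6  2  28  78
  Δ  : -10  -10  -4  8  26  50
  Δ^2: 0  6  12  18  24
  Δ^3: 6  6  6  6
  Δ^4: 0  0  0
  Δ^5: 0  0
  Δ^6: 0
The third differences are constant (6) and nonzero, while all higher differences vanish, so the minimal degree is 3.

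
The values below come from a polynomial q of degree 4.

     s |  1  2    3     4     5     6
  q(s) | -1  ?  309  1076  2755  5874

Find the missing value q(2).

On equispaced nodes a degree-4 polynomial has vanishing fifth forward difference, so
  - q(1) + 5·q(2) - 10·q(3) + 10·q(4) - 5·q(5) + q(6) = 0.
Substituting the known values and solving for q(2):
  5·q(2) = 230
  q(2) = 46.

46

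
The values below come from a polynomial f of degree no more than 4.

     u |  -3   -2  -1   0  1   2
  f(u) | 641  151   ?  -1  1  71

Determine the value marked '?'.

17

The 5 known points determine the degree-4 polynomial uniquely.
Write f(u) = au^4 + bu^3 + cu^2 + du + e. Substituting each data point gives a linear system:
  81a - 27b + 9c - 3d + e = 641
  16a - 8b + 4c - 2d + e = 151
  e = -1
  a + b + c + d + e = 1
  16a + 8b + 4c + 2d + e = 71
Solving the system yields a = 6, b = -4, c = 4, d = -4, e = -1.
So f(u) = 6u⁴ - 4u³ + 4u² - 4u - 1.
Then f(-1) = 17.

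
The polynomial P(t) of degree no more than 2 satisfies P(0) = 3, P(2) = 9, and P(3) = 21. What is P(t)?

Write P(t) = at^2 + bt + c. Substituting each data point gives a linear system:
  c = 3
  4a + 2b + c = 9
  9a + 3b + c = 21
Solving the system yields a = 3, b = -3, c = 3.
So P(t) = 3t² - 3t + 3.
Check: P(3) = 21. ✓

P(t) = 3t^2 - 3t + 3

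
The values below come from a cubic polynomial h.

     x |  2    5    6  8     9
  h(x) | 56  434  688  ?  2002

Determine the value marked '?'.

1460

The 4 known points determine the degree-3 polynomial uniquely.
Write h(x) = ax^3 + bx^2 + cx + d. Substituting each data point gives a linear system:
  8a + 4b + 2c + d = 56
  125a + 25b + 5c + d = 434
  216a + 36b + 6c + d = 688
  729a + 81b + 9c + d = 2002
Solving the system yields a = 2, b = 6, c = 6, d = 4.
So h(x) = 2x^3 + 6x^2 + 6x + 4.
Then h(8) = 1460.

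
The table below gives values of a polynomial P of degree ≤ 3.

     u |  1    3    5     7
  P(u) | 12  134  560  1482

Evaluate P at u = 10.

4215

Forward differences of the values at u = 1, 3, 5, 7:
  P  : 12  134  560  1482
  Δ  : 122  426  922
  Δ^2: 304  496
  Δ^3: 192
The third differences are constant, confirming degree 3.
Interpolating (Newton forward form) and evaluating at u = 10 gives P(10) = 4215.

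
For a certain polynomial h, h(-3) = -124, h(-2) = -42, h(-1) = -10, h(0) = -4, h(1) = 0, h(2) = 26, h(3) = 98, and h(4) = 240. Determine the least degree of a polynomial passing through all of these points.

Forward differences of the values at s = -3, -2, -1, 0, 1, 2, 3, 4:
  h  : -124  -42  -10  -4  0  26  98  240
  Δ  : 82  32  6  4  26  72  142
  Δ^2: -50  -26  -2  22  46  70
  Δ^3: 24  24  24  24  24
  Δ^4: 0  0  0  0
  Δ^5: 0  0  0
  Δ^6: 0  0
  Δ^7: 0
The third differences are constant (24) and nonzero, while all higher differences vanish, so the minimal degree is 3.

3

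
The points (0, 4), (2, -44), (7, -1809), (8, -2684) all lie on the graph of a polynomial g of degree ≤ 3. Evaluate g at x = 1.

Using the Lagrange interpolation formula with nodes 0, 2, 7, 8:
  L_0(x) = (x - 2)(x - 7)(x - 8) / -112
  L_1(x) = x(x - 7)(x - 8) / 60
  L_2(x) = x(x - 2)(x - 8) / -35
  L_3(x) = x(x - 2)(x - 7) / 48
Then g(x) = 4·L_0(x) - 44·L_1(x) - 1809·L_2(x) - 2684·L_3(x).
Expanding and collecting terms gives g(x) = -5x^3 - 2x^2 + 4.
Evaluating at x = 1: g(1) = -3.

-3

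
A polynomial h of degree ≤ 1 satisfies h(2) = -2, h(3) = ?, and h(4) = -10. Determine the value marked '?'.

The 2 known points determine the degree-1 polynomial uniquely.
Write h(n) = an + b. Substituting each data point gives a linear system:
  2a + b = -2
  4a + b = -10
Solving the system yields a = -4, b = 6.
So h(n) = -4n + 6.
Then h(3) = -6.

-6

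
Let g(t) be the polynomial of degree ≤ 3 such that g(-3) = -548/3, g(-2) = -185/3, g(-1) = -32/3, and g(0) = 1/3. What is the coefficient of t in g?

1

Write g(t) = at^3 + bt^2 + ct + d. Substituting each data point gives a linear system:
  -27a + 9b - 3c + d = -548/3
  -8a + 4b - 2c + d = -185/3
  -a + b - c + d = -32/3
  d = 1/3
Solving the system yields a = 5, b = -5, c = 1, d = 1/3.
So g(t) = 5t^3 - 5t^2 + t + 1/3.
The coefficient of t is 1.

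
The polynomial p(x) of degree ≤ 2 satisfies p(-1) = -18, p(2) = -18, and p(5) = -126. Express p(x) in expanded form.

p(x) = -6x^2 + 6x - 6

Write p(x) = ax^2 + bx + c. Substituting each data point gives a linear system:
  a - b + c = -18
  4a + 2b + c = -18
  25a + 5b + c = -126
Solving the system yields a = -6, b = 6, c = -6.
So p(x) = -6x^2 + 6x - 6.
Check: p(2) = -18. ✓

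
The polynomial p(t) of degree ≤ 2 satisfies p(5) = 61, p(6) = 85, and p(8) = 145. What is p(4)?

Write p(t) = at^2 + bt + c. Substituting each data point gives a linear system:
  25a + 5b + c = 61
  36a + 6b + c = 85
  64a + 8b + c = 145
Solving the system yields a = 2, b = 2, c = 1.
So p(t) = 2t^2 + 2t + 1.
Then p(4) = 41.

41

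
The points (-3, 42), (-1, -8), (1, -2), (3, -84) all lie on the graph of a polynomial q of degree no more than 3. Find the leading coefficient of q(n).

Write q(n) = an^3 + bn^2 + cn + d. Substituting each data point gives a linear system:
  -27a + 9b - 3c + d = 42
  -a + b - c + d = -8
  a + b + c + d = -2
  27a + 9b + 3c + d = -84
Solving the system yields a = -3, b = -2, c = 6, d = -3.
So q(n) = -3n^3 - 2n^2 + 6n - 3.
The leading coefficient is -3.

-3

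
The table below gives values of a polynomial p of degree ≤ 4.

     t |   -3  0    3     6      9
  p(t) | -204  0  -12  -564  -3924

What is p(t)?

Using the Lagrange interpolation formula with nodes -3, 0, 3, 6, 9:
  L_0(t) = t(t - 3)(t - 6)(t - 9) / 1944
  L_1(t) = (t + 3)(t - 3)(t - 6)(t - 9) / -486
  L_2(t) = (t + 3)t(t - 6)(t - 9) / 324
  L_3(t) = (t + 3)t(t - 3)(t - 9) / -486
  L_4(t) = (t + 3)t(t - 3)(t - 6) / 1944
Then p(t) = -204·L_0(t) + 0·L_1(t) - 12·L_2(t) - 564·L_3(t) - 3924·L_4(t).
Expanding and collecting terms gives p(t) = -t^4 + 4t^3 - 3t^2 - 4t.
Check: p(3) = -12. ✓

p(t) = -t^4 + 4t^3 - 3t^2 - 4t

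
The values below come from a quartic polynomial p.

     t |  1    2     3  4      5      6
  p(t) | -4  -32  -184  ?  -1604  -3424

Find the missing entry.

On equispaced nodes a degree-4 polynomial has vanishing fifth forward difference, so
  - p(1) + 5·p(2) - 10·p(3) + 10·p(4) - 5·p(5) + p(6) = 0.
Substituting the known values and solving for p(4):
  10·p(4) = -6280
  p(4) = -628.

-628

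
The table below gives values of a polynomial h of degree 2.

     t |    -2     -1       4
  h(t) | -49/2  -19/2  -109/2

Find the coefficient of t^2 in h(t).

-4

Write h(t) = at^2 + bt + c. Substituting each data point gives a linear system:
  4a - 2b + c = -49/2
  a - b + c = -19/2
  16a + 4b + c = -109/2
Solving the system yields a = -4, b = 3, c = -5/2.
So h(t) = -4t^2 + 3t - 5/2.
The leading coefficient is -4.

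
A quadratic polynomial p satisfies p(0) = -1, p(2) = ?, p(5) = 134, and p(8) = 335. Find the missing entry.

23

The 3 known points determine the degree-2 polynomial uniquely.
Write p(s) = as^2 + bs + c. Substituting each data point gives a linear system:
  c = -1
  25a + 5b + c = 134
  64a + 8b + c = 335
Solving the system yields a = 5, b = 2, c = -1.
So p(s) = 5s² + 2s - 1.
Then p(2) = 23.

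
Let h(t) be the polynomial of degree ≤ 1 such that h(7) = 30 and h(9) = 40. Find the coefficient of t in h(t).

5

Write h(t) = at + b. Substituting each data point gives a linear system:
  7a + b = 30
  9a + b = 40
Solving the system yields a = 5, b = -5.
So h(t) = 5t - 5.
The leading coefficient is 5.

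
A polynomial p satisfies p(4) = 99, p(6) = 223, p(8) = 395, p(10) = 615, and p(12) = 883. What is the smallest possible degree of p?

Forward differences of the values at s = 4, 6, 8, 10, 12:
  p  : 99  223  395  615  883
  Δ  : 124  172  220  268
  Δ^2: 48  48  48
  Δ^3: 0  0
  Δ^4: 0
The second differences are constant (48) and nonzero, while all higher differences vanish, so the minimal degree is 2.

2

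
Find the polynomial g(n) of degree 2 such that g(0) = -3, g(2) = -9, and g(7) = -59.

g(n) = -n^2 - n - 3

Write g(n) = an^2 + bn + c. Substituting each data point gives a linear system:
  c = -3
  4a + 2b + c = -9
  49a + 7b + c = -59
Solving the system yields a = -1, b = -1, c = -3.
So g(n) = -n^2 - n - 3.
Check: g(7) = -59. ✓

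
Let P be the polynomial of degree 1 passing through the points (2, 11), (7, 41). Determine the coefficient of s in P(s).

6

Write P(s) = as + b. Substituting each data point gives a linear system:
  2a + b = 11
  7a + b = 41
Solving the system yields a = 6, b = -1.
So P(s) = 6s - 1.
The leading coefficient is 6.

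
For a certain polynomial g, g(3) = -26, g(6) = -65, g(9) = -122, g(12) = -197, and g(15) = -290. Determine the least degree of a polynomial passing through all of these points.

2

Forward differences of the values at s = 3, 6, 9, 12, 15:
  g  : -26  -65  -122  -197  -290
  Δ  : -39  -57  -75  -93
  Δ^2: -18  -18  -18
  Δ^3: 0  0
  Δ^4: 0
The second differences are constant (-18) and nonzero, while all higher differences vanish, so the minimal degree is 2.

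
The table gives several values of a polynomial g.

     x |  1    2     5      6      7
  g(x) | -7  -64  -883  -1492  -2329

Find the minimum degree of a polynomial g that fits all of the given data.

Divided differences on the nodes 1, 2, 5, 6, 7:
  order 0: -7  -64  -883  -1492  -2329
  order 1: -57  -273  -609  -837
  order 2: -54  -84  -114
  order 3: -6  -6
  order 4: 0
The order-3 divided differences are all -6 (nonzero) and every higher order vanishes, so the data lies on a polynomial of degree exactly 3.

3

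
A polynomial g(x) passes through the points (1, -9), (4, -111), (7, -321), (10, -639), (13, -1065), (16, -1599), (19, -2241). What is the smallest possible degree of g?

2

Forward differences of the values at x = 1, 4, 7, 10, 13, 16, 19:
  g  : -9  -111  -321  -639  -1065  -1599  -2241
  Δ  : -102  -210  -318  -426  -534  -642
  Δ^2: -108  -108  -108  -108  -108
  Δ^3: 0  0  0  0
  Δ^4: 0  0  0
  Δ^5: 0  0
  Δ^6: 0
The second differences are constant (-108) and nonzero, while all higher differences vanish, so the minimal degree is 2.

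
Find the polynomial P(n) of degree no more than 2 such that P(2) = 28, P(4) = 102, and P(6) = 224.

Write P(n) = an^2 + bn + c. Substituting each data point gives a linear system:
  4a + 2b + c = 28
  16a + 4b + c = 102
  36a + 6b + c = 224
Solving the system yields a = 6, b = 1, c = 2.
So P(n) = 6n^2 + n + 2.
Check: P(2) = 28. ✓

P(n) = 6n^2 + n + 2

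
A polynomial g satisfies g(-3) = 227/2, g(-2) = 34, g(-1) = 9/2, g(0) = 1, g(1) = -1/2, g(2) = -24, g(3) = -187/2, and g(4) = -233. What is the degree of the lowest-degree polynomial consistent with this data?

Forward differences of the values at n = -3, -2, -1, 0, 1, 2, 3, 4:
  g  : 227/2  34  9/2  1  -1/2  -24  -187/2  -233
  Δ  : -159/2  -59/2  -7/2  -3/2  -47/2  -139/2  -279/2
  Δ^2: 50  26  2  -22  -46  -70
  Δ^3: -24  -24  -24  -24  -24
  Δ^4: 0  0  0  0
  Δ^5: 0  0  0
  Δ^6: 0  0
  Δ^7: 0
The third differences are constant (-24) and nonzero, while all higher differences vanish, so the minimal degree is 3.

3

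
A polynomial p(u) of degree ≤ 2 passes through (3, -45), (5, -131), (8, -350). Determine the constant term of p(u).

Write p(u) = au^2 + bu + c. Substituting each data point gives a linear system:
  9a + 3b + c = -45
  25a + 5b + c = -131
  64a + 8b + c = -350
Solving the system yields a = -6, b = 5, c = -6.
So p(u) = -6u² + 5u - 6.
The constant term is -6.

-6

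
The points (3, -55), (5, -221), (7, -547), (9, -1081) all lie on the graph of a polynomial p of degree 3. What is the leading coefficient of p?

Write p(n) = an^3 + bn^2 + cn + d. Substituting each data point gives a linear system:
  27a + 9b + 3c + d = -55
  125a + 25b + 5c + d = -221
  343a + 49b + 7c + d = -547
  729a + 81b + 9c + d = -1081
Solving the system yields a = -1, b = -5, c = 6, d = -1.
So p(n) = -n³ - 5n² + 6n - 1.
The leading coefficient is -1.

-1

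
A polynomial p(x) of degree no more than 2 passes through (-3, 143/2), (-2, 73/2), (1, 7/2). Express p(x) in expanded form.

p(x) = 6x^2 - 5x + 5/2

Write p(x) = ax^2 + bx + c. Substituting each data point gives a linear system:
  9a - 3b + c = 143/2
  4a - 2b + c = 73/2
  a + b + c = 7/2
Solving the system yields a = 6, b = -5, c = 5/2.
So p(x) = 6x^2 - 5x + 5/2.
Check: p(1) = 7/2. ✓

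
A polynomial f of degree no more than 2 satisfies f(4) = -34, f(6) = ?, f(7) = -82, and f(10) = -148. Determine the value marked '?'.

-64

The 3 known points determine the degree-2 polynomial uniquely.
Write f(u) = au^2 + bu + c. Substituting each data point gives a linear system:
  16a + 4b + c = -34
  49a + 7b + c = -82
  100a + 10b + c = -148
Solving the system yields a = -1, b = -5, c = 2.
So f(u) = -u² - 5u + 2.
Then f(6) = -64.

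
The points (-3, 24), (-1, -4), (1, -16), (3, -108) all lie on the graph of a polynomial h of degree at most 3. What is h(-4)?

74

Forward differences of the values at s = -3, -1, 1, 3:
  h  : 24  -4  -16  -108
  Δ  : -28  -12  -92
  Δ^2: 16  -80
  Δ^3: -96
The third differences are constant, confirming degree 3.
Interpolating (Newton forward form) and evaluating at s = -4 gives h(-4) = 74.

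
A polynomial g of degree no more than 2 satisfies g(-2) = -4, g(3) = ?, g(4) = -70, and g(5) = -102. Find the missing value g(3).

The 3 known points determine the degree-2 polynomial uniquely.
Write g(t) = at^2 + bt + c. Substituting each data point gives a linear system:
  4a - 2b + c = -4
  16a + 4b + c = -70
  25a + 5b + c = -102
Solving the system yields a = -3, b = -5, c = -2.
So g(t) = -3t^2 - 5t - 2.
Then g(3) = -44.

-44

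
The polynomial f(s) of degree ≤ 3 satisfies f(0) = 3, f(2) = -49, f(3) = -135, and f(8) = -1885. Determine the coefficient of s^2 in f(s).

Write f(s) = as^3 + bs^2 + cs + d. Substituting each data point gives a linear system:
  d = 3
  8a + 4b + 2c + d = -49
  27a + 9b + 3c + d = -135
  512a + 64b + 8c + d = -1885
Solving the system yields a = -3, b = -5, c = -4, d = 3.
So f(s) = -3s^3 - 5s^2 - 4s + 3.
The coefficient of s^2 is -5.

-5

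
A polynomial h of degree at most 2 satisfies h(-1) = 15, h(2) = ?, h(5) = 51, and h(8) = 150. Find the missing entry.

On equispaced nodes a degree-2 polynomial has vanishing third forward difference, so
  - h(-1) + 3·h(2) - 3·h(5) + h(8) = 0.
Substituting the known values and solving for h(2):
  3·h(2) = 18
  h(2) = 6.

6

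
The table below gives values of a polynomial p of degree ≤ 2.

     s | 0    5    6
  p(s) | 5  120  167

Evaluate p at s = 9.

Write p(s) = as^2 + bs + c. Substituting each data point gives a linear system:
  c = 5
  25a + 5b + c = 120
  36a + 6b + c = 167
Solving the system yields a = 4, b = 3, c = 5.
So p(s) = 4s² + 3s + 5.
Then p(9) = 356.

356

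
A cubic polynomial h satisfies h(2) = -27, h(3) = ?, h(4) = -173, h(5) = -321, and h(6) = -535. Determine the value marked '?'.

-79

On equispaced nodes a degree-3 polynomial has vanishing fourth forward difference, so
  h(2) - 4·h(3) + 6·h(4) - 4·h(5) + h(6) = 0.
Substituting the known values and solving for h(3):
  -4·h(3) = 316
  h(3) = -79.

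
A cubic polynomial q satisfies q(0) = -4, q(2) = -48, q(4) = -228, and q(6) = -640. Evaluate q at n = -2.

0

Forward differences of the values at n = 0, 2, 4, 6:
  q  : -4  -48  -228  -640
  Δ  : -44  -180  -412
  Δ^2: -136  -232
  Δ^3: -96
The third differences are constant, confirming degree 3.
Interpolating (Newton forward form) and evaluating at n = -2 gives q(-2) = 0.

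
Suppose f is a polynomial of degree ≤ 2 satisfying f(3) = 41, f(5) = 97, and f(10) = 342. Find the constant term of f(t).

Write f(t) = at^2 + bt + c. Substituting each data point gives a linear system:
  9a + 3b + c = 41
  25a + 5b + c = 97
  100a + 10b + c = 342
Solving the system yields a = 3, b = 4, c = 2.
So f(t) = 3t^2 + 4t + 2.
The constant term is 2.

2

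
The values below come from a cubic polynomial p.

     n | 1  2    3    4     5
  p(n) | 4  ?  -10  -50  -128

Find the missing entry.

On equispaced nodes a degree-3 polynomial has vanishing fourth forward difference, so
  p(1) - 4·p(2) + 6·p(3) - 4·p(4) + p(5) = 0.
Substituting the known values and solving for p(2):
  -4·p(2) = -16
  p(2) = 4.

4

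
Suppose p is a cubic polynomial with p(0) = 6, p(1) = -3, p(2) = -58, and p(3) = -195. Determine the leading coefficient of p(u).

-6

Write p(u) = au^3 + bu^2 + cu + d. Substituting each data point gives a linear system:
  d = 6
  a + b + c + d = -3
  8a + 4b + 2c + d = -58
  27a + 9b + 3c + d = -195
Solving the system yields a = -6, b = -5, c = 2, d = 6.
So p(u) = -6u^3 - 5u^2 + 2u + 6.
The leading coefficient is -6.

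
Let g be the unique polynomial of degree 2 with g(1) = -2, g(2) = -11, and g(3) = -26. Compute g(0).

1

Write g(x) = ax^2 + bx + c. Substituting each data point gives a linear system:
  a + b + c = -2
  4a + 2b + c = -11
  9a + 3b + c = -26
Solving the system yields a = -3, b = 0, c = 1.
So g(x) = -3x^2 + 1.
Then g(0) = 1.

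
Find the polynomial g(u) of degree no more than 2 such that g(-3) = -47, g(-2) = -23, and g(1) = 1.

Using the Lagrange interpolation formula with nodes -3, -2, 1:
  L_0(u) = (u + 2)(u - 1) / 4
  L_1(u) = (u + 3)(u - 1) / -3
  L_2(u) = (u + 3)(u + 2) / 12
Then g(u) = -47·L_0(u) - 23·L_1(u) + 1·L_2(u).
Expanding and collecting terms gives g(u) = -4u^2 + 4u + 1.
Check: g(-3) = -47. ✓

g(u) = -4u^2 + 4u + 1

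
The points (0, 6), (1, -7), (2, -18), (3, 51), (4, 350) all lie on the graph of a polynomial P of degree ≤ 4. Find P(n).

P(n) = 3n^4 - 5n^3 - 5n^2 - 6n + 6

Write P(n) = an^4 + bn^3 + cn^2 + dn + e. Substituting each data point gives a linear system:
  e = 6
  a + b + c + d + e = -7
  16a + 8b + 4c + 2d + e = -18
  81a + 27b + 9c + 3d + e = 51
  256a + 64b + 16c + 4d + e = 350
Solving the system yields a = 3, b = -5, c = -5, d = -6, e = 6.
So P(n) = 3n⁴ - 5n³ - 5n² - 6n + 6.
Check: P(4) = 350. ✓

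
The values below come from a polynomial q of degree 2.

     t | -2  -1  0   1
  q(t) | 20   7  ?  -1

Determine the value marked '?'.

0

On equispaced nodes a degree-2 polynomial has vanishing third forward difference, so
  - q(-2) + 3·q(-1) - 3·q(0) + q(1) = 0.
Substituting the known values and solving for q(0):
  -3·q(0) = 0
  q(0) = 0.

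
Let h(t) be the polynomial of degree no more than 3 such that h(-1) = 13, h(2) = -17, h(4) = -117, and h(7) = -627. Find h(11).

-2483

Using the Lagrange interpolation formula with nodes -1, 2, 4, 7:
  L_0(t) = (t - 2)(t - 4)(t - 7) / -120
  L_1(t) = (t + 1)(t - 4)(t - 7) / 30
  L_2(t) = (t + 1)(t - 2)(t - 7) / -30
  L_3(t) = (t + 1)(t - 2)(t - 4) / 120
Then h(t) = 13·L_0(t) - 17·L_1(t) - 117·L_2(t) - 627·L_3(t).
Expanding and collecting terms gives h(t) = -2t³ + 2t² - 6t + 3.
Evaluating at t = 11: h(11) = -2483.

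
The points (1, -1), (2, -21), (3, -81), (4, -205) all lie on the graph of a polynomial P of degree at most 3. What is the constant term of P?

3

Write P(s) = as^3 + bs^2 + cs + d. Substituting each data point gives a linear system:
  a + b + c + d = -1
  8a + 4b + 2c + d = -21
  27a + 9b + 3c + d = -81
  64a + 16b + 4c + d = -205
Solving the system yields a = -4, b = 4, c = -4, d = 3.
So P(s) = -4s^3 + 4s^2 - 4s + 3.
The constant term is 3.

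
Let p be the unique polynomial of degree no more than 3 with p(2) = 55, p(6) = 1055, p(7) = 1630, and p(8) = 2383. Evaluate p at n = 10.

Write p(n) = an^3 + bn^2 + cn + d. Substituting each data point gives a linear system:
  8a + 4b + 2c + d = 55
  216a + 36b + 6c + d = 1055
  343a + 49b + 7c + d = 1630
  512a + 64b + 8c + d = 2383
Solving the system yields a = 4, b = 5, c = 2, d = -1.
So p(n) = 4n³ + 5n² + 2n - 1.
Then p(10) = 4519.

4519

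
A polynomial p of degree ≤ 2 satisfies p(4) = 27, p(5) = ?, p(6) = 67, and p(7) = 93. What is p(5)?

On equispaced nodes a degree-2 polynomial has vanishing third forward difference, so
  - p(4) + 3·p(5) - 3·p(6) + p(7) = 0.
Substituting the known values and solving for p(5):
  3·p(5) = 135
  p(5) = 45.

45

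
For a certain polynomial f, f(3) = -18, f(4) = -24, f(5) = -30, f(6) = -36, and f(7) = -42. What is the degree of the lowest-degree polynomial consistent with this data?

Forward differences of the values at x = 3, 4, 5, 6, 7:
  f  : -18  -24  -30  -36  -42
  Δ  : -6  -6  -6  -6
  Δ^2: 0  0  0
  Δ^3: 0  0
  Δ^4: 0
The first differences are constant (-6) and nonzero, while all higher differences vanish, so the minimal degree is 1.

1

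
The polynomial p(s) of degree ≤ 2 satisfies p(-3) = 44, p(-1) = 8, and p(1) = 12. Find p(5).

Using the Lagrange interpolation formula with nodes -3, -1, 1:
  L_0(s) = (s + 1)(s - 1) / 8
  L_1(s) = (s + 3)(s - 1) / -4
  L_2(s) = (s + 3)(s + 1) / 8
Then p(s) = 44·L_0(s) + 8·L_1(s) + 12·L_2(s).
Expanding and collecting terms gives p(s) = 5s^2 + 2s + 5.
Evaluating at s = 5: p(5) = 140.

140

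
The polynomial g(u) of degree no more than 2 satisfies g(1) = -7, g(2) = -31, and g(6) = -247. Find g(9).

-535

Write g(u) = au^2 + bu + c. Substituting each data point gives a linear system:
  a + b + c = -7
  4a + 2b + c = -31
  36a + 6b + c = -247
Solving the system yields a = -6, b = -6, c = 5.
So g(u) = -6u^2 - 6u + 5.
Then g(9) = -535.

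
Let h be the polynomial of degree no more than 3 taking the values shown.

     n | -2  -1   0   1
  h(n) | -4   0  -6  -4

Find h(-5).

-256

Forward differences of the values at n = -2, -1, 0, 1:
  h  : -4  0  -6  -4
  Δ  : 4  -6  2
  Δ^2: -10  8
  Δ^3: 18
The third differences are constant, confirming degree 3.
Interpolating (Newton forward form) and evaluating at n = -5 gives h(-5) = -256.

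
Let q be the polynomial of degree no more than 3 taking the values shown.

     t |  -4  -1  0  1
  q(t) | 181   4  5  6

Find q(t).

Using the Lagrange interpolation formula with nodes -4, -1, 0, 1:
  L_0(t) = (t + 1)t(t - 1) / -60
  L_1(t) = (t + 4)t(t - 1) / 6
  L_2(t) = (t + 4)(t + 1)(t - 1) / -4
  L_3(t) = (t + 4)(t + 1)t / 10
Then q(t) = 181·L_0(t) + 4·L_1(t) + 5·L_2(t) + 6·L_3(t).
Expanding and collecting terms gives q(t) = -3t^3 + 4t + 5.
Check: q(-4) = 181. ✓

q(t) = -3t^3 + 4t + 5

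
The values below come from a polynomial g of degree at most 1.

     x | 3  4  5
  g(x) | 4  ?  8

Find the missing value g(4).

The 2 known points determine the degree-1 polynomial uniquely.
Write g(x) = ax + b. Substituting each data point gives a linear system:
  3a + b = 4
  5a + b = 8
Solving the system yields a = 2, b = -2.
So g(x) = 2x - 2.
Then g(4) = 6.

6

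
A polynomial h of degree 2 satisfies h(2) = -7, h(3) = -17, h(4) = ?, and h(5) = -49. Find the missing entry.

The 3 known points determine the degree-2 polynomial uniquely.
Write h(t) = at^2 + bt + c. Substituting each data point gives a linear system:
  4a + 2b + c = -7
  9a + 3b + c = -17
  25a + 5b + c = -49
Solving the system yields a = -2, b = 0, c = 1.
So h(t) = -2t^2 + 1.
Then h(4) = -31.

-31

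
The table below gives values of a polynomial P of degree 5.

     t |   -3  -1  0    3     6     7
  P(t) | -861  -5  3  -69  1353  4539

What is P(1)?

3

Using the Lagrange interpolation formula with nodes -3, -1, 0, 3, 6, 7:
  L_0(t) = (t + 1)t(t - 3)(t - 6)(t - 7) / -3240
  L_1(t) = (t + 3)t(t - 3)(t - 6)(t - 7) / 448
  L_2(t) = (t + 3)(t + 1)(t - 3)(t - 6)(t - 7) / -378
  L_3(t) = (t + 3)(t + 1)t(t - 6)(t - 7) / 864
  L_4(t) = (t + 3)(t + 1)t(t - 3)(t - 7) / -1134
  L_5(t) = (t + 3)(t + 1)t(t - 3)(t - 6) / 2240
Then P(t) = -861·L_0(t) - 5·L_1(t) + 3·L_2(t) - 69·L_3(t) + 1353·L_4(t) + 4539·L_5(t).
Expanding and collecting terms gives P(t) = t⁵ - 6t⁴ + 6t³ + 2t² - 3t + 3.
Evaluating at t = 1: P(1) = 3.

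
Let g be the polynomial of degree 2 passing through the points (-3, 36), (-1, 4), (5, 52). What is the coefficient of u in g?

Write g(u) = au^2 + bu + c. Substituting each data point gives a linear system:
  9a - 3b + c = 36
  a - b + c = 4
  25a + 5b + c = 52
Solving the system yields a = 3, b = -4, c = -3.
So g(u) = 3u^2 - 4u - 3.
The coefficient of u is -4.

-4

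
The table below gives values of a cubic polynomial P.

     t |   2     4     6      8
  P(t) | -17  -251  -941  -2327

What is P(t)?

Write P(t) = at^3 + bt^2 + ct + d. Substituting each data point gives a linear system:
  8a + 4b + 2c + d = -17
  64a + 16b + 4c + d = -251
  216a + 36b + 6c + d = -941
  512a + 64b + 8c + d = -2327
Solving the system yields a = -5, b = 3, c = 5, d = 1.
So P(t) = -5t³ + 3t² + 5t + 1.
Check: P(6) = -941. ✓

P(t) = -5t^3 + 3t^2 + 5t + 1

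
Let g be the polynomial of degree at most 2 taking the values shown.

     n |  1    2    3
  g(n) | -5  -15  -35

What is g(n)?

Write g(n) = an^2 + bn + c. Substituting each data point gives a linear system:
  a + b + c = -5
  4a + 2b + c = -15
  9a + 3b + c = -35
Solving the system yields a = -5, b = 5, c = -5.
So g(n) = -5n² + 5n - 5.
Check: g(2) = -15. ✓

g(n) = -5n^2 + 5n - 5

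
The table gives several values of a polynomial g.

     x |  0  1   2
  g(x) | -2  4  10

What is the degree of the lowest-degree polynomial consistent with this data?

1

Forward differences of the values at x = 0, 1, 2:
  g  : -2  4  10
  Δ  : 6  6
  Δ^2: 0
The first differences are constant (6) and nonzero, while all higher differences vanish, so the minimal degree is 1.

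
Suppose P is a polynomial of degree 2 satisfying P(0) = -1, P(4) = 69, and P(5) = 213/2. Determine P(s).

P(s) = 4s^2 + (3/2)s - 1

Write P(s) = as^2 + bs + c. Substituting each data point gives a linear system:
  c = -1
  16a + 4b + c = 69
  25a + 5b + c = 213/2
Solving the system yields a = 4, b = 3/2, c = -1.
So P(s) = 4s² + (3/2)s - 1.
Check: P(0) = -1. ✓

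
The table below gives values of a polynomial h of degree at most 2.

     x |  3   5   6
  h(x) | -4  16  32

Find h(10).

Write h(x) = ax^2 + bx + c. Substituting each data point gives a linear system:
  9a + 3b + c = -4
  25a + 5b + c = 16
  36a + 6b + c = 32
Solving the system yields a = 2, b = -6, c = -4.
So h(x) = 2x² - 6x - 4.
Then h(10) = 136.

136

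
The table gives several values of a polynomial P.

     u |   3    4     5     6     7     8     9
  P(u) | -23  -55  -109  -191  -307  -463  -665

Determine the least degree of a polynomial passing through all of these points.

3

Forward differences of the values at u = 3, 4, 5, 6, 7, 8, 9:
  P  : -23  -55  -109  -191  -307  -463  -665
  Δ  : -32  -54  -82  -116  -156  -202
  Δ^2: -22  -28  -34  -40  -46
  Δ^3: -6  -6  -6  -6
  Δ^4: 0  0  0
  Δ^5: 0  0
  Δ^6: 0
The third differences are constant (-6) and nonzero, while all higher differences vanish, so the minimal degree is 3.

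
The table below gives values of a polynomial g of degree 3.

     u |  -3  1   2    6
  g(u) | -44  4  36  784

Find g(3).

112

Using the Lagrange interpolation formula with nodes -3, 1, 2, 6:
  L_0(u) = (u - 1)(u - 2)(u - 6) / -180
  L_1(u) = (u + 3)(u - 2)(u - 6) / 20
  L_2(u) = (u + 3)(u - 1)(u - 6) / -20
  L_3(u) = (u + 3)(u - 1)(u - 2) / 180
Then g(u) = -44·L_0(u) + 4·L_1(u) + 36·L_2(u) + 784·L_3(u).
Expanding and collecting terms gives g(u) = 3u^3 + 4u^2 - u - 2.
Evaluating at u = 3: g(3) = 112.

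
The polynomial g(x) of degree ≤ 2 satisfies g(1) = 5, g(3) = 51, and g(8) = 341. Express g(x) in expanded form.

Write g(x) = ax^2 + bx + c. Substituting each data point gives a linear system:
  a + b + c = 5
  9a + 3b + c = 51
  64a + 8b + c = 341
Solving the system yields a = 5, b = 3, c = -3.
So g(x) = 5x^2 + 3x - 3.
Check: g(8) = 341. ✓

g(x) = 5x^2 + 3x - 3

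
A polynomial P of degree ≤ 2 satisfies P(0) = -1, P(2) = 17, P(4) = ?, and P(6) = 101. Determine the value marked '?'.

51

The 3 known points determine the degree-2 polynomial uniquely.
Write P(x) = ax^2 + bx + c. Substituting each data point gives a linear system:
  c = -1
  4a + 2b + c = 17
  36a + 6b + c = 101
Solving the system yields a = 2, b = 5, c = -1.
So P(x) = 2x^2 + 5x - 1.
Then P(4) = 51.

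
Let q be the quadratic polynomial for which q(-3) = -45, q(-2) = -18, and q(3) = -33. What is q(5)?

-109

Using the Lagrange interpolation formula with nodes -3, -2, 3:
  L_0(s) = (s + 2)(s - 3) / 6
  L_1(s) = (s + 3)(s - 3) / -5
  L_2(s) = (s + 3)(s + 2) / 30
Then q(s) = -45·L_0(s) - 18·L_1(s) - 33·L_2(s).
Expanding and collecting terms gives q(s) = -5s² + 2s + 6.
Evaluating at s = 5: q(5) = -109.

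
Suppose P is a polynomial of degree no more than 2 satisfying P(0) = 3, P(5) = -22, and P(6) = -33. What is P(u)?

P(u) = -u^2 + 3

Write P(u) = au^2 + bu + c. Substituting each data point gives a linear system:
  c = 3
  25a + 5b + c = -22
  36a + 6b + c = -33
Solving the system yields a = -1, b = 0, c = 3.
So P(u) = -u^2 + 3.
Check: P(5) = -22. ✓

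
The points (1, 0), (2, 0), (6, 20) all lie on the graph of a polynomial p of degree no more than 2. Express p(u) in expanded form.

Using the Lagrange interpolation formula with nodes 1, 2, 6:
  L_0(u) = (u - 2)(u - 6) / 5
  L_1(u) = (u - 1)(u - 6) / -4
  L_2(u) = (u - 1)(u - 2) / 20
Then p(u) = 0·L_0(u) + 0·L_1(u) + 20·L_2(u).
Expanding and collecting terms gives p(u) = u^2 - 3u + 2.
Check: p(1) = 0. ✓

p(u) = u^2 - 3u + 2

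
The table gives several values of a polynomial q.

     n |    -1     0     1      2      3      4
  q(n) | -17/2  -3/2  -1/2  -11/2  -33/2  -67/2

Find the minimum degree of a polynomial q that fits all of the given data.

Forward differences of the values at n = -1, 0, 1, 2, 3, 4:
  q  : -17/2  -3/2  -1/2  -11/2  -33/2  -67/2
  Δ  : 7  1  -5  -11  -17
  Δ^2: -6  -6  -6  -6
  Δ^3: 0  0  0
  Δ^4: 0  0
  Δ^5: 0
The second differences are constant (-6) and nonzero, while all higher differences vanish, so the minimal degree is 2.

2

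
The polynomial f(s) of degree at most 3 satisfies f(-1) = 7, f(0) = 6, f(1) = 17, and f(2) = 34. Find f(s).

f(s) = -s^3 + 6s^2 + 6s + 6

Using the Lagrange interpolation formula with nodes -1, 0, 1, 2:
  L_0(s) = s(s - 1)(s - 2) / -6
  L_1(s) = (s + 1)(s - 1)(s - 2) / 2
  L_2(s) = (s + 1)s(s - 2) / -2
  L_3(s) = (s + 1)s(s - 1) / 6
Then f(s) = 7·L_0(s) + 6·L_1(s) + 17·L_2(s) + 34·L_3(s).
Expanding and collecting terms gives f(s) = -s^3 + 6s^2 + 6s + 6.
Check: f(-1) = 7. ✓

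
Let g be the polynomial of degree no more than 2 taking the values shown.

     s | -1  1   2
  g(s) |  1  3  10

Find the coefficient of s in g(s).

Write g(s) = as^2 + bs + c. Substituting each data point gives a linear system:
  a - b + c = 1
  a + b + c = 3
  4a + 2b + c = 10
Solving the system yields a = 2, b = 1, c = 0.
So g(s) = 2s² + s.
The coefficient of s is 1.

1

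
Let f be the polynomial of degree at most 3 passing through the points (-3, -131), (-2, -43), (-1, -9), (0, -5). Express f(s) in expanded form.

f(s) = 4s^3 - 3s^2 - 3s - 5

Write f(s) = as^3 + bs^2 + cs + d. Substituting each data point gives a linear system:
  -27a + 9b - 3c + d = -131
  -8a + 4b - 2c + d = -43
  -a + b - c + d = -9
  d = -5
Solving the system yields a = 4, b = -3, c = -3, d = -5.
So f(s) = 4s³ - 3s² - 3s - 5.
Check: f(-1) = -9. ✓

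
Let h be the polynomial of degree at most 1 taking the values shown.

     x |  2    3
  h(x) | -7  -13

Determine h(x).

Write h(x) = ax + b. Substituting each data point gives a linear system:
  2a + b = -7
  3a + b = -13
Solving the system yields a = -6, b = 5.
So h(x) = -6x + 5.
Check: h(2) = -7. ✓

h(x) = -6x + 5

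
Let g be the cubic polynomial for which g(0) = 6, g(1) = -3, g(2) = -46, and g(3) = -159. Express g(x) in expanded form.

g(x) = -6x^3 + x^2 - 4x + 6

Using the Lagrange interpolation formula with nodes 0, 1, 2, 3:
  L_0(x) = (x - 1)(x - 2)(x - 3) / -6
  L_1(x) = x(x - 2)(x - 3) / 2
  L_2(x) = x(x - 1)(x - 3) / -2
  L_3(x) = x(x - 1)(x - 2) / 6
Then g(x) = 6·L_0(x) - 3·L_1(x) - 46·L_2(x) - 159·L_3(x).
Expanding and collecting terms gives g(x) = -6x^3 + x^2 - 4x + 6.
Check: g(0) = 6. ✓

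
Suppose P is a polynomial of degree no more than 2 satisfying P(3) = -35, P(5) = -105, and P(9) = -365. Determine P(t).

P(t) = -5t^2 + 5t - 5

Using the Lagrange interpolation formula with nodes 3, 5, 9:
  L_0(t) = (t - 5)(t - 9) / 12
  L_1(t) = (t - 3)(t - 9) / -8
  L_2(t) = (t - 3)(t - 5) / 24
Then P(t) = -35·L_0(t) - 105·L_1(t) - 365·L_2(t).
Expanding and collecting terms gives P(t) = -5t² + 5t - 5.
Check: P(5) = -105. ✓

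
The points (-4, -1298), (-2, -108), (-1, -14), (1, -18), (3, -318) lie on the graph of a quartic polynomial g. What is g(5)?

-2306

Write g(n) = an^4 + bn^3 + cn^2 + dn + e. Substituting each data point gives a linear system:
  256a - 64b + 16c - 4d + e = -1298
  16a - 8b + 4c - 2d + e = -108
  a - b + c - d + e = -14
  a + b + c + d + e = -18
  81a + 27b + 9c + 3d + e = -318
Solving the system yields a = -4, b = 3, c = -6, d = -5, e = -6.
So g(n) = -4n^4 + 3n^3 - 6n^2 - 5n - 6.
Then g(5) = -2306.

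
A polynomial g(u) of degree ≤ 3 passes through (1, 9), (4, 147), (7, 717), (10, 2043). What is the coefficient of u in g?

4

Write g(u) = au^3 + bu^2 + cu + d. Substituting each data point gives a linear system:
  a + b + c + d = 9
  64a + 16b + 4c + d = 147
  343a + 49b + 7c + d = 717
  1000a + 100b + 10c + d = 2043
Solving the system yields a = 2, b = 0, c = 4, d = 3.
So g(u) = 2u^3 + 4u + 3.
The coefficient of u is 4.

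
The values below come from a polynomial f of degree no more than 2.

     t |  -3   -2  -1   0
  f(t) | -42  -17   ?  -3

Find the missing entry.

-4

The 3 known points determine the degree-2 polynomial uniquely.
Write f(t) = at^2 + bt + c. Substituting each data point gives a linear system:
  9a - 3b + c = -42
  4a - 2b + c = -17
  c = -3
Solving the system yields a = -6, b = -5, c = -3.
So f(t) = -6t^2 - 5t - 3.
Then f(-1) = -4.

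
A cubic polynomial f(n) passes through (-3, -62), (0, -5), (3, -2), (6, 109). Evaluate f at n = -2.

Write f(n) = an^3 + bn^2 + cn + d. Substituting each data point gives a linear system:
  -27a + 9b - 3c + d = -62
  d = -5
  27a + 9b + 3c + d = -2
  216a + 36b + 6c + d = 109
Solving the system yields a = 1, b = -3, c = 1, d = -5.
So f(n) = n^3 - 3n^2 + n - 5.
Then f(-2) = -27.

-27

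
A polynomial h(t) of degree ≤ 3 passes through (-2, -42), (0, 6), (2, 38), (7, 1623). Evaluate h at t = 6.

1014

Write h(t) = at^3 + bt^2 + ct + d. Substituting each data point gives a linear system:
  -8a + 4b - 2c + d = -42
  d = 6
  8a + 4b + 2c + d = 38
  343a + 49b + 7c + d = 1623
Solving the system yields a = 5, b = -2, c = 0, d = 6.
So h(t) = 5t^3 - 2t^2 + 6.
Then h(6) = 1014.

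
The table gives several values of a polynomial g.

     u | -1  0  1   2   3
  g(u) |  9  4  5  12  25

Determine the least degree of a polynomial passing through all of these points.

Forward differences of the values at u = -1, 0, 1, 2, 3:
  g  : 9  4  5  12  25
  Δ  : -5  1  7  13
  Δ^2: 6  6  6
  Δ^3: 0  0
  Δ^4: 0
The second differences are constant (6) and nonzero, while all higher differences vanish, so the minimal degree is 2.

2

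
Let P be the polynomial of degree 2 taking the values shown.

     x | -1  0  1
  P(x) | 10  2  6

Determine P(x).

P(x) = 6x^2 - 2x + 2

Using the Lagrange interpolation formula with nodes -1, 0, 1:
  L_0(x) = x(x - 1) / 2
  L_1(x) = (x + 1)(x - 1) / -1
  L_2(x) = (x + 1)x / 2
Then P(x) = 10·L_0(x) + 2·L_1(x) + 6·L_2(x).
Expanding and collecting terms gives P(x) = 6x^2 - 2x + 2.
Check: P(0) = 2. ✓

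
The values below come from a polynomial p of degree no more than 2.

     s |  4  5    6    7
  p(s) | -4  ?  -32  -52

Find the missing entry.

On equispaced nodes a degree-2 polynomial has vanishing third forward difference, so
  - p(4) + 3·p(5) - 3·p(6) + p(7) = 0.
Substituting the known values and solving for p(5):
  3·p(5) = -48
  p(5) = -16.

-16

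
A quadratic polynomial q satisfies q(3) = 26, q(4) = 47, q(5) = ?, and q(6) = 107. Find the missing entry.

On equispaced nodes a degree-2 polynomial has vanishing third forward difference, so
  - q(3) + 3·q(4) - 3·q(5) + q(6) = 0.
Substituting the known values and solving for q(5):
  -3·q(5) = -222
  q(5) = 74.

74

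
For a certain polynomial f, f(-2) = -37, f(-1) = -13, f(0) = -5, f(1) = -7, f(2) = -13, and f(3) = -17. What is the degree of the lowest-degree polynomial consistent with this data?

3

Forward differences of the values at t = -2, -1, 0, 1, 2, 3:
  f  : -37  -13  -5  -7  -13  -17
  Δ  : 24  8  -2  -6  -4
  Δ^2: -16  -10  -4  2
  Δ^3: 6  6  6
  Δ^4: 0  0
  Δ^5: 0
The third differences are constant (6) and nonzero, while all higher differences vanish, so the minimal degree is 3.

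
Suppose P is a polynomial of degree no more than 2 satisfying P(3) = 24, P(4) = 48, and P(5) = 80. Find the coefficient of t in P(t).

-4

Write P(t) = at^2 + bt + c. Substituting each data point gives a linear system:
  9a + 3b + c = 24
  16a + 4b + c = 48
  25a + 5b + c = 80
Solving the system yields a = 4, b = -4, c = 0.
So P(t) = 4t^2 - 4t.
The coefficient of t is -4.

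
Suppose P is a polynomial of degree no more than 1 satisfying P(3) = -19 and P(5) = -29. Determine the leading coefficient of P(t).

Write P(t) = at + b. Substituting each data point gives a linear system:
  3a + b = -19
  5a + b = -29
Solving the system yields a = -5, b = -4.
So P(t) = -5t - 4.
The leading coefficient is -5.

-5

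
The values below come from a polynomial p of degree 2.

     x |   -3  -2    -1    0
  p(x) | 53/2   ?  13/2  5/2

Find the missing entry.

29/2

On equispaced nodes a degree-2 polynomial has vanishing third forward difference, so
  - p(-3) + 3·p(-2) - 3·p(-1) + p(0) = 0.
Substituting the known values and solving for p(-2):
  3·p(-2) = 87/2
  p(-2) = 29/2.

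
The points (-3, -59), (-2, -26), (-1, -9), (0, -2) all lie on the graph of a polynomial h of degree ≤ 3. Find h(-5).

Forward differences of the values at s = -3, -2, -1, 0:
  h  : -59  -26  -9  -2
  Δ  : 33  17  7
  Δ^2: -16  -10
  Δ^3: 6
The third differences are constant, confirming degree 3.
Interpolating (Newton forward form) and evaluating at s = -5 gives h(-5) = -197.

-197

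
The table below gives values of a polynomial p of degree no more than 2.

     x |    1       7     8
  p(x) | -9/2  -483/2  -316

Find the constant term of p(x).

Write p(x) = ax^2 + bx + c. Substituting each data point gives a linear system:
  a + b + c = -9/2
  49a + 7b + c = -483/2
  64a + 8b + c = -316
Solving the system yields a = -5, b = 1/2, c = 0.
So p(x) = -5x² + (1/2)x.
The constant term is 0.

0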